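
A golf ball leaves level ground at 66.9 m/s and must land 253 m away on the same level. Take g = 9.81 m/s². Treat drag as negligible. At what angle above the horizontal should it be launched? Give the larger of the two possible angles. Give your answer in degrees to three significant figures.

73.2°

From R = (v₀²/g) sin 2θ: sin 2θ = 9.81 × 253 / 4475.6 = 0.5545.
2θ = 33.68° or 180° − 33.68° = 146.3°, so θ = 16.84° or 73.16°.
The larger angle is 73.16°.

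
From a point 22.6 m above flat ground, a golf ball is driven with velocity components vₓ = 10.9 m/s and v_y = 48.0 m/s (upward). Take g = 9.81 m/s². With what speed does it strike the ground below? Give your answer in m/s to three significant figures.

Vertical motion (up positive, ground at y = 0): 4.905 t² − (48.00) t − 22.6 = 0, so t = (48.00 + √(48.00² + 2·9.81·22.6)) / 9.81 = (48.00 + 52.42) / 9.81 = 10.24 s.
Vertical velocity at impact: v_y = v_y0 − g t = 48.00 − 9.81 × 10.24 = −52.42 m/s.
Speed: |v| = √(vₓ² + v_y²) = √(10.90² + 52.42²) = 53.54 m/s.

53.5 m/s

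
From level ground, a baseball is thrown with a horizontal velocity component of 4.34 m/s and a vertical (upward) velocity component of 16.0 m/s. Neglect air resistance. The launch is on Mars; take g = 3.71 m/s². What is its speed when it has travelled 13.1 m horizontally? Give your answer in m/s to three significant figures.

6.47 m/s

At x = 13.1 m, t = x/vₓ = 13.1/4.340 = 3.018 s.
Vertical velocity there: v_y = v_y0 − g t = 16.00 − 3.71 × 3.018 = 4.802 m/s.
Speed: √(vₓ² + v_y²) = √(4.340² + 4.802²) = 6.472 m/s.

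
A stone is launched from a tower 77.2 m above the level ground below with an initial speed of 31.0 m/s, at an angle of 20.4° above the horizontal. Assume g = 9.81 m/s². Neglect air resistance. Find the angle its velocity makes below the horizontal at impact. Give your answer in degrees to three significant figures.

Horizontal component vₓ = 31.00 cos 20.4° = 29.06 m/s; vertical v_y0 = 31.00 sin 20.4° = 10.81 m/s.
The projectile lands when y = 77.2 + (10.81) t − ½·9.81·t² = 0. Positive root: t = (10.81 + √(10.81² + 2·9.81·77.2)) / 9.81 = (10.81 + 40.39) / 9.81 = 5.219 s.
At impact: v_y = v_y0 − g t = −40.39 m/s; vₓ = 29.06 m/s.
Angle below horizontal: arctan(|v_y|/vₓ) = arctan(40.39/29.06) = 54.27°.

54.3°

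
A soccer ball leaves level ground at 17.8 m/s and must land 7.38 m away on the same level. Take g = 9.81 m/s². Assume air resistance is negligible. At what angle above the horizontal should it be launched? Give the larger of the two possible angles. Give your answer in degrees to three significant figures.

83.4°

R = v₀² sin 2θ / g gives sin 2θ = gR/v₀² = 9.81·7.38/17.8² = 0.2285.
2θ = 13.21° or 180° − 13.21° = 166.8°, so θ = 6.604° or 83.40°.
The larger angle is 83.40°.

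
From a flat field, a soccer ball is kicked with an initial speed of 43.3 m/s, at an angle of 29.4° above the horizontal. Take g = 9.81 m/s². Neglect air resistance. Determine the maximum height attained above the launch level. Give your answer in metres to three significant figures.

23.0 m

Components: vₓ = 43.30 cos 29.4° = 37.72 m/s, v_y0 = 43.30 sin 29.4° = 21.26 m/s.
Maximum height: H = v_y0² / (2g) = 21.26² / (2 × 9.81) = 23.03 m.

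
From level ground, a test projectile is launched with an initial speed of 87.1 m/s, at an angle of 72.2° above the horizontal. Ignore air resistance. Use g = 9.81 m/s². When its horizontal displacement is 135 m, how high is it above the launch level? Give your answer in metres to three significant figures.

294 m

Components: vₓ = 87.10 cos 72.2° = 26.63 m/s, v_y0 = 87.10 sin 72.2° = 82.93 m/s.
Time to reach x = 135 m: t = x/vₓ = 135/26.63 = 5.070 s.
Height: y = v_y0 t − ½ g t² = 82.93 × 5.070 − 4.905 × 5.070² = 420.5 − 126.1 = 294.4 m.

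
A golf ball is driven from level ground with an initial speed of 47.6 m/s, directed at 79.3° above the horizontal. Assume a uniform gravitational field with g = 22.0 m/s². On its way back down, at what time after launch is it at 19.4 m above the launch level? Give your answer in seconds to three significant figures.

Resolve: vₓ = 47.60 cos 79.3° = 8.838 m/s and v_y0 = 47.60 sin 79.3° = 46.77 m/s.
Require v_y0 t − ½ g t² = 19.4, i.e. 11.00 t² − 46.77 t + 19.4 = 0.
Quadratic formula: t = (46.77 ± √1334.1) / 22.0 = (46.77 ± 36.52) / 22.0 → t = 0.4658 s or 3.786 s.
The descending-branch root is 3.786 s.

3.79 s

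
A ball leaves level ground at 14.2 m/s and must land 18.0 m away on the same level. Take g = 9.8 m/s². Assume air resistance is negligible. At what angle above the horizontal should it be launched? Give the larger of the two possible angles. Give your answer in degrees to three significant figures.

Level-ground range R = v₀² sin(2θ)/g ⇒ sin(2θ) = gR/v₀² = 9.80 × 18.0 / 14.2² = 0.8748.
2θ = 61.02° or 180° − 61.02° = 119.0°, so θ = 30.51° or 59.49°.
The larger angle is 59.49°.

59.5°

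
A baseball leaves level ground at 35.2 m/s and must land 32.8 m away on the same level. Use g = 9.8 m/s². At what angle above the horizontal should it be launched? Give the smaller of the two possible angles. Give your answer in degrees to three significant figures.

7.52°

R = v₀² sin 2θ / g gives sin 2θ = gR/v₀² = 9.80·32.8/35.2² = 0.2594.
2θ = 15.04° or 180° − 15.04° = 165.0°, so θ = 7.518° or 82.48°.
The smaller angle is 7.518°.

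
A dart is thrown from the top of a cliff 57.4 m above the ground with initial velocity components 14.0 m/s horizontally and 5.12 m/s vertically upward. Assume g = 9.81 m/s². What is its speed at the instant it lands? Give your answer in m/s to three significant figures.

36.7 m/s

With up positive and y = 0 at the ground: y(t) = 57.4 + (5.120) t − 4.905 t². Setting y = 0 and taking the positive root: t = [5.120 + √(5.120² + 2·9.81·57.4)] / 9.81 = (5.120 + 33.95) / 9.81 = 3.982 s.
Vertical velocity at impact: v_y = v_y0 − g t = 5.120 − 9.81 × 3.982 = −33.95 m/s.
Speed: |v| = √(vₓ² + v_y²) = √(14.00² + 33.95²) = 36.72 m/s.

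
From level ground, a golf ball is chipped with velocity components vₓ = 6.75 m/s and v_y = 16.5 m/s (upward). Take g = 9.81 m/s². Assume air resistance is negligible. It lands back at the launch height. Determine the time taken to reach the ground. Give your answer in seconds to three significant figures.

3.36 s

Landing at launch height ⇒ T = 2 v_y0 / g = 2 × 16.50 / 9.81 = 3.364 s.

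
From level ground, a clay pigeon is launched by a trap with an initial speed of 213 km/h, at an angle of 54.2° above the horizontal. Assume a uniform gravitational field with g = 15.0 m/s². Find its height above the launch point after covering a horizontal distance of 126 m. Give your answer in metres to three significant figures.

Convert: 213 km/h = 213/3.6 = 59.17 m/s.
Horizontal component vₓ = 59.17 cos 54.2° = 34.61 m/s; vertical v_y0 = 59.17 sin 54.2° = 47.99 m/s.
Time to reach x = 126 m: t = x/vₓ = 126/34.61 = 3.641 s.
Height: y = v_y0 t − ½ g t² = 47.99 × 3.641 − 7.500 × 3.641² = 174.7 − 99.40 = 75.30 m.

75.3 m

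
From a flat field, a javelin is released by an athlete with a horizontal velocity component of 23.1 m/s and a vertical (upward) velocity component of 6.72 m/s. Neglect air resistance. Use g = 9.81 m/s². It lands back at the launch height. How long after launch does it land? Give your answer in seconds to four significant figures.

1.370 s

Time of flight on level ground: T = 2 v_y0 / g = 2 × 6.720 / 9.81 = 1.370 s.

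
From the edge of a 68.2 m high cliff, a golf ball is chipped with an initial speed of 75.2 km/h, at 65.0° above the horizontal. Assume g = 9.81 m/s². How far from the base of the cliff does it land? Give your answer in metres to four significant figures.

54.10 m

Convert: 75.2 km/h = 75.2/3.6 = 20.89 m/s.
Components: vₓ = 20.89 cos 65.0° = 8.828 m/s, v_y0 = 20.89 sin 65.0° = 18.93 m/s.
The projectile lands when y = 68.2 + (18.93) t − ½·9.81·t² = 0. Positive root: t = (18.93 + √(18.93² + 2·9.81·68.2)) / 9.81 = (18.93 + 41.19) / 9.81 = 6.128 s.
Horizontal distance: R = vₓ t = 8.828 × 6.128 = 54.10 m.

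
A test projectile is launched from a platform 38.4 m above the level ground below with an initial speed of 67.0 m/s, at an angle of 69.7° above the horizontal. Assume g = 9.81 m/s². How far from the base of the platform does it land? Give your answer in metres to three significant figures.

Components: vₓ = 67.00 cos 69.7° = 23.24 m/s, v_y0 = 67.00 sin 69.7° = 62.84 m/s.
The projectile lands when y = 38.4 + (62.84) t − ½·9.81·t² = 0. Positive root: t = (62.84 + √(62.84² + 2·9.81·38.4)) / 9.81 = (62.84 + 68.57) / 9.81 = 13.40 s.
Horizontal distance: R = vₓ t = 23.24 × 13.40 = 311.4 m.

311 m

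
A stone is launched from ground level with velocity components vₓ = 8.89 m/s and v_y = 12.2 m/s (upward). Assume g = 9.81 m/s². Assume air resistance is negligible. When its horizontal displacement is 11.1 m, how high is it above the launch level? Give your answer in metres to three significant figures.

7.59 m

Time to reach x = 11.1 m: t = x/vₓ = 11.1/8.890 = 1.249 s.
Height: y = v_y0 t − ½ g t² = 12.20 × 1.249 − 4.905 × 1.249² = 15.23 − 7.647 = 7.586 m.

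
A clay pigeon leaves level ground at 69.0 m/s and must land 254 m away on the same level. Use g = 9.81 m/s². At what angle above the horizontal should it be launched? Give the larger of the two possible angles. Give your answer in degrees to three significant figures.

74.2°

From R = (v₀²/g) sin 2θ: sin 2θ = 9.81 × 254 / 4761.0 = 0.5234.
2θ = 31.56° or 180° − 31.56° = 148.4°, so θ = 15.78° or 74.22°.
The larger angle is 74.22°.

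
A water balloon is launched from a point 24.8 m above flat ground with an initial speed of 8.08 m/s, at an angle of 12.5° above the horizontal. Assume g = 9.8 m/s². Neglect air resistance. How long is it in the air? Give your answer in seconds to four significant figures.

Components: vₓ = 8.080 cos 12.5° = 7.888 m/s, v_y0 = 8.080 sin 12.5° = 1.749 m/s.
The projectile lands when y = 24.8 + (1.749) t − ½·9.80·t² = 0. Positive root: t = (1.749 + √(1.749² + 2·9.80·24.8)) / 9.80 = (1.749 + 22.12) / 9.80 = 2.435 s.

2.435 s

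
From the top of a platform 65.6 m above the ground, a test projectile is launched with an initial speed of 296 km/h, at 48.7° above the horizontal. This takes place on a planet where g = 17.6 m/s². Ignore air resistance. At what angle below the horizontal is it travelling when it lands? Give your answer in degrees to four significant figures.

55.26°

Convert: 296 km/h = 296/3.6 = 82.22 m/s.
Resolve: vₓ = 82.22 cos 48.7° = 54.27 m/s and v_y0 = 82.22 sin 48.7° = 61.77 m/s.
The projectile lands when y = 65.6 + (61.77) t − ½·17.6·t² = 0. Positive root: t = (61.77 + √(61.77² + 2·17.6·65.6)) / 17.6 = (61.77 + 78.26) / 17.6 = 7.956 s.
At impact: v_y = v_y0 − g t = −78.26 m/s; vₓ = 54.27 m/s.
Angle below horizontal: arctan(|v_y|/vₓ) = arctan(78.26/54.27) = 55.26°.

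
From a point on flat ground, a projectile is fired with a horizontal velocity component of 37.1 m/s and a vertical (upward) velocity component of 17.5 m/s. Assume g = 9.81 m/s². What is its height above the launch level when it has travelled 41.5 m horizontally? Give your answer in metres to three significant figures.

13.4 m

At x = 41.5 m, t = x/vₓ = 41.5/37.10 = 1.119 s.
Height: y = v_y0 t − ½ g t² = 17.50 × 1.119 − 4.905 × 1.119² = 19.58 − 6.137 = 13.44 m.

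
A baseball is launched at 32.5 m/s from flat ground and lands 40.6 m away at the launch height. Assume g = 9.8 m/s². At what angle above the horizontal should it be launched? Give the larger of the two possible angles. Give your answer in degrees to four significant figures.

From R = (v₀²/g) sin 2θ: sin 2θ = 9.80 × 40.6 / 1056.2 = 0.3767.
2θ = 22.13° or 180° − 22.13° = 157.9°, so θ = 11.06° or 78.94°.
The larger angle is 78.94°.

78.94°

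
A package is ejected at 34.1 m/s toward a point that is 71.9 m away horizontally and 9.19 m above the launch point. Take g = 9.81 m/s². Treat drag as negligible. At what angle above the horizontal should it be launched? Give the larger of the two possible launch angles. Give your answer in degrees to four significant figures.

Trajectory: y = x tanθ − g x² (1 + tan²θ)/(2v₀²). With x = 71.9, y = 9.19, v₀ = 34.1, g = 9.81:
21.81 tan²θ − 71.9 tanθ + (31.00) = 0.
tanθ = [71.9 ± √(71.9² − 4 × 21.81 × (31.00))] / (2 × 21.81) = (71.9 ± 49.66) / 43.61, giving tanθ = 0.5100 or 2.787.
θ = 27.02° or 70.26°; the larger is 70.26°.

70.26°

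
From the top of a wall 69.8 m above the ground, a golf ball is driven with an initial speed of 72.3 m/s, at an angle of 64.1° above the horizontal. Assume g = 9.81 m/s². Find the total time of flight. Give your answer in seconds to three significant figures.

14.3 s

Horizontal component vₓ = 72.30 cos 64.1° = 31.58 m/s; vertical v_y0 = 72.30 sin 64.1° = 65.04 m/s.
The projectile lands when y = 69.8 + (65.04) t − ½·9.81·t² = 0. Positive root: t = (65.04 + √(65.04² + 2·9.81·69.8)) / 9.81 = (65.04 + 74.83) / 9.81 = 14.26 s.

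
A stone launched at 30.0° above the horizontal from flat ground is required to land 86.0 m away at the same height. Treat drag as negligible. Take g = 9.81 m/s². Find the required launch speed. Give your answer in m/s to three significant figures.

31.2 m/s

On level ground R = v₀² sin 2θ / g ⇒ v₀ = √(gR / sin 2θ).
v₀ = √(9.81 × 86.0 / sin 60.00°) = √(843.7 / 0.8660) = √974.17 = 31.21 m/s.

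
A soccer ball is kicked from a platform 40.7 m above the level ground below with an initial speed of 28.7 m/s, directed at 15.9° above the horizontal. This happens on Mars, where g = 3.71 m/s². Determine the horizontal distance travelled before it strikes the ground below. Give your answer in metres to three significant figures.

200 m

Resolve: vₓ = 28.70 cos 15.9° = 27.60 m/s and v_y0 = 28.70 sin 15.9° = 7.863 m/s.
The projectile lands when y = 40.7 + (7.863) t − ½·3.71·t² = 0. Positive root: t = (7.863 + √(7.863² + 2·3.71·40.7)) / 3.71 = (7.863 + 19.07) / 3.71 = 7.261 s.
Horizontal distance: R = vₓ t = 27.60 × 7.261 = 200.4 m.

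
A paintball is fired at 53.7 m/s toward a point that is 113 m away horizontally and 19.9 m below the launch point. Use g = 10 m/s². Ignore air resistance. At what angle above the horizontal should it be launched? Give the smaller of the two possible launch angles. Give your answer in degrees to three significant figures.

Trajectory: y = x tanθ − g x² (1 + tan²θ)/(2v₀²). With x = 113, y = −19.9, v₀ = 53.7, g = 10.0:
22.14 tan²θ − 113 tanθ + (2.240) = 0.
tanθ = [113 ± √(113² − 4 × 22.14 × (2.240))] / (2 × 22.14) = (113 ± 112.1) / 44.28, giving tanθ = 0.01990 or 5.084.
θ = 1.140° or 78.87°; the smaller is 1.140°.

1.14°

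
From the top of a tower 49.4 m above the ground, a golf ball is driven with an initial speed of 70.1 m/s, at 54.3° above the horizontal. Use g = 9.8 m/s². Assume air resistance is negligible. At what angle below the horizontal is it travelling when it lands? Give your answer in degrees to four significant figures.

57.77°

vₓ = 70.10 cos 54.3° = 40.91 m/s; v_y0 = 70.10 sin 54.3° = 56.93 m/s.
The projectile lands when y = 49.4 + (56.93) t − ½·9.80·t² = 0. Positive root: t = (56.93 + √(56.93² + 2·9.80·49.4)) / 9.80 = (56.93 + 64.88) / 9.80 = 12.43 s.
At impact: v_y = v_y0 − g t = −64.88 m/s; vₓ = 40.91 m/s.
Angle below horizontal: arctan(|v_y|/vₓ) = arctan(64.88/40.91) = 57.77°.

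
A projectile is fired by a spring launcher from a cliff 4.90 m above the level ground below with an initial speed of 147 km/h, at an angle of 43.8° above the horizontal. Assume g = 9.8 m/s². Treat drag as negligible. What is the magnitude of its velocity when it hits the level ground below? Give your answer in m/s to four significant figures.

41.99 m/s

Convert: 147 km/h = 147/3.6 = 40.83 m/s.
Components: vₓ = 40.83 cos 43.8° = 29.47 m/s, v_y0 = 40.83 sin 43.8° = 28.26 m/s.
Vertical motion (up positive, ground at y = 0): 4.900 t² − (28.26) t − 4.90 = 0, so t = (28.26 + √(28.26² + 2·9.80·4.90)) / 9.80 = (28.26 + 29.91) / 9.80 = 5.936 s.
Vertical velocity at impact: v_y = v_y0 − g t = 28.26 − 9.80 × 5.936 = −29.91 m/s.
Speed: |v| = √(vₓ² + v_y²) = √(29.47² + 29.91²) = 41.99 m/s.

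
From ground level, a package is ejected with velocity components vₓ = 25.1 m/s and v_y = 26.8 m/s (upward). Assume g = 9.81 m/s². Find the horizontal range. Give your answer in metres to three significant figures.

137 m

Time aloft: T = 2 v_y0 / g = 2 × 26.80 / 9.81 = 5.464 s.
Horizontal distance R = vₓ T = 25.10 × 5.464 = 137.1 m.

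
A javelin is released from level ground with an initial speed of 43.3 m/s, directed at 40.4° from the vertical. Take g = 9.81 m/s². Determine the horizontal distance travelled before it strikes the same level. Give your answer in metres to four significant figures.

Resolve: vₓ = 43.30 sin 40.4° = 28.06 m/s and v_y0 = 43.30 cos 40.4° = 32.97 m/s.
Time aloft: T = 2 v_y0 / g = 2 × 32.97 / 9.81 = 6.723 s.
Horizontal distance R = vₓ T = 28.06 × 6.723 = 188.7 m.

188.7 m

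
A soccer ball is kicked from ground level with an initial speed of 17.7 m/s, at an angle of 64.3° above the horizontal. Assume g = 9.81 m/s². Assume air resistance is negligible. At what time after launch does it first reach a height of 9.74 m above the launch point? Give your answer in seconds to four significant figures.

Resolve: vₓ = 17.70 cos 64.3° = 7.676 m/s and v_y0 = 17.70 sin 64.3° = 15.95 m/s.
Height y(t) = 15.95 t − 4.905 t² = 9.74 gives 4.905 t² − 15.95 t + 9.74 = 0.
t = [15.95 ± √(15.95² − 2·9.81·9.74)] / 9.81 = (15.95 ± 7.954) / 9.81, so t = 0.8149 s or t = 2.437 s.
The first (ascending) time is 0.8149 s.

0.8149 s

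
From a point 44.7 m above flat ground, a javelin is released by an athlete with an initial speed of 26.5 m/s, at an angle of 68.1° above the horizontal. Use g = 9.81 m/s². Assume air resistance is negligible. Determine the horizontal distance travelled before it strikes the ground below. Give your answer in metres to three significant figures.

63.6 m

vₓ = 26.50 cos 68.1° = 9.884 m/s; v_y0 = 26.50 sin 68.1° = 24.59 m/s.
Vertical motion (up positive, ground at y = 0): 4.905 t² − (24.59) t − 44.7 = 0, so t = (24.59 + √(24.59² + 2·9.81·44.7)) / 9.81 = (24.59 + 38.49) / 9.81 = 6.430 s.
Horizontal distance: R = vₓ t = 9.884 × 6.430 = 63.56 m.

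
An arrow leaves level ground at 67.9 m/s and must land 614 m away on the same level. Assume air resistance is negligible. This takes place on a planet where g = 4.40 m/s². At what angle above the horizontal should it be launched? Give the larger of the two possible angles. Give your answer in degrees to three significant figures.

Level-ground range R = v₀² sin(2θ)/g ⇒ sin(2θ) = gR/v₀² = 4.40 × 614 / 67.9² = 0.5860.
2θ = 35.87° or 180° − 35.87° = 144.1°, so θ = 17.94° or 72.06°.
The larger angle is 72.06°.

72.1°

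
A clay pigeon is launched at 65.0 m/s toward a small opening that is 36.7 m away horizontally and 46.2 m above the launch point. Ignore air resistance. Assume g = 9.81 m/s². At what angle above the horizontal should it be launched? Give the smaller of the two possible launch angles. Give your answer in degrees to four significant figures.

Trajectory: y = x tanθ − g x² (1 + tan²θ)/(2v₀²). With x = 36.7, y = 46.2, v₀ = 65.0, g = 9.81:
1.564 tan²θ − 36.7 tanθ + (47.76) = 0.
tanθ = [36.7 ± √(36.7² − 4 × 1.564 × (47.76))] / (2 × 1.564) = (36.7 ± 32.38) / 3.127, giving tanθ = 1.383 or 22.09.
θ = 54.13° or 87.41°; the smaller is 54.13°.

54.13°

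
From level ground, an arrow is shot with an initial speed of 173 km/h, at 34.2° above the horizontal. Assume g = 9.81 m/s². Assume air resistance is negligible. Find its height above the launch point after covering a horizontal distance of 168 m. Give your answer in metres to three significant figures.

Convert: 173 km/h = 173/3.6 = 48.06 m/s.
vₓ = 48.06 cos 34.2° = 39.75 m/s; v_y0 = 48.06 sin 34.2° = 27.01 m/s.
At x = 168 m, t = x/vₓ = 168/39.75 = 4.227 s.
Height: y = v_y0 t − ½ g t² = 27.01 × 4.227 − 4.905 × 4.227² = 114.2 − 87.63 = 26.54 m.

26.5 m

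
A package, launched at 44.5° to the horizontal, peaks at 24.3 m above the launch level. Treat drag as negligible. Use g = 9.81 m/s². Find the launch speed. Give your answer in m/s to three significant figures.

At the peak v_y = 0, so v_y0 = √(2gH) = √(2 × 9.81 × 24.3) = 21.83 m/s.
v_y0 = v₀ sin θ ⇒ v₀ = 21.83 / sin 44.5° = 31.15 m/s.

31.2 m/s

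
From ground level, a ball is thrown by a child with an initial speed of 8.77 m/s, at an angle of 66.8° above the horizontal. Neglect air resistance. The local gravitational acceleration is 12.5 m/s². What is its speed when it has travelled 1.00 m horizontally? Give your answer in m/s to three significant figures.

vₓ = 8.770 cos 66.8° = 3.455 m/s; v_y0 = 8.770 sin 66.8° = 8.061 m/s.
x = vₓ t ⇒ t = 1.00/3.455 = 0.2894 s.
Vertical velocity there: v_y = v_y0 − g t = 8.061 − 12.5 × 0.2894 = 4.443 m/s.
Speed: √(vₓ² + v_y²) = √(3.455² + 4.443²) = 5.628 m/s.

5.63 m/s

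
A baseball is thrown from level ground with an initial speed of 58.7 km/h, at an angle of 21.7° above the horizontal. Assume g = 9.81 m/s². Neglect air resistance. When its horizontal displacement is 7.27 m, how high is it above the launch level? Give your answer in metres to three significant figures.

1.76 m

Convert: 58.7 km/h = 58.7/3.6 = 16.31 m/s.
Components: vₓ = 16.31 cos 21.7° = 15.15 m/s, v_y0 = 16.31 sin 21.7° = 6.029 m/s.
At x = 7.27 m, t = x/vₓ = 7.27/15.15 = 0.4799 s.
Height: y = v_y0 t − ½ g t² = 6.029 × 0.4799 − 4.905 × 0.4799² = 2.893 − 1.129 = 1.764 m.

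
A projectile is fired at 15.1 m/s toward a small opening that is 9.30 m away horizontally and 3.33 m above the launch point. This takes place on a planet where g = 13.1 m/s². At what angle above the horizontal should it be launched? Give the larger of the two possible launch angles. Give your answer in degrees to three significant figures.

71.3°

Trajectory: y = x tanθ − g x² (1 + tan²θ)/(2v₀²). With x = 9.30, y = 3.33, v₀ = 15.1, g = 13.1:
2.485 tan²θ − 9.30 tanθ + (5.815) = 0.
tanθ = [9.30 ± √(9.30² − 4 × 2.485 × (5.815))] / (2 × 2.485) = (9.30 ± 5.357) / 4.969, giving tanθ = 0.7934 or 2.950.
θ = 38.43° or 71.27°; the larger is 71.27°.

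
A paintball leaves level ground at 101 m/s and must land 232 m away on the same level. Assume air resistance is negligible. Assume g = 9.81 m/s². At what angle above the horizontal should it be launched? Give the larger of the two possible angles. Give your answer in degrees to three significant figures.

Level-ground range R = v₀² sin(2θ)/g ⇒ sin(2θ) = gR/v₀² = 9.81 × 232 / 101² = 0.2231.
2θ = 12.89° or 180° − 12.89° = 167.1°, so θ = 6.446° or 83.55°.
The larger angle is 83.55°.

83.6°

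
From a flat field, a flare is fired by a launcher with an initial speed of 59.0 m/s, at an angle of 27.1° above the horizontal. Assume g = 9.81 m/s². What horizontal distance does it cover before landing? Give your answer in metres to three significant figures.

Horizontal component vₓ = 59.00 cos 27.1° = 52.52 m/s; vertical v_y0 = 59.00 sin 27.1° = 26.88 m/s.
Time aloft: T = 2 v_y0 / g = 2 × 26.88 / 9.81 = 5.480 s.
Horizontal distance R = vₓ T = 52.52 × 5.480 = 287.8 m.

288 m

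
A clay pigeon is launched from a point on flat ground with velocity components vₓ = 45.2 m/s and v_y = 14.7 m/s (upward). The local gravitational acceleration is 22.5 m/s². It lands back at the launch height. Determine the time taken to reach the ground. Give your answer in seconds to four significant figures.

It returns to y = 0 when t = 2 v_y0 / g = 2(14.70)/22.5 = 1.307 s.

1.307 s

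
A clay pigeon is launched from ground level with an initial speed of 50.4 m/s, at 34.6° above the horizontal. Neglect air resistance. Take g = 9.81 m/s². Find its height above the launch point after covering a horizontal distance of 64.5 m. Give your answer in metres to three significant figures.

Horizontal component vₓ = 50.40 cos 34.6° = 41.49 m/s; vertical v_y0 = 50.40 sin 34.6° = 28.62 m/s.
x = vₓ t ⇒ t = 64.5/41.49 = 1.555 s.
Height: y = v_y0 t − ½ g t² = 28.62 × 1.555 − 4.905 × 1.555² = 44.50 − 11.86 = 32.64 m.

32.6 m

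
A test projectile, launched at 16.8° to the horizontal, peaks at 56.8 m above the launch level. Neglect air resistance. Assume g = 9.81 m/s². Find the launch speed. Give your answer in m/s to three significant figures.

115 m/s

At the peak v_y = 0, so v_y0 = √(2gH) = √(2 × 9.81 × 56.8) = 33.38 m/s.
v_y0 = v₀ sin θ ⇒ v₀ = 33.38 / sin 16.8° = 115.5 m/s.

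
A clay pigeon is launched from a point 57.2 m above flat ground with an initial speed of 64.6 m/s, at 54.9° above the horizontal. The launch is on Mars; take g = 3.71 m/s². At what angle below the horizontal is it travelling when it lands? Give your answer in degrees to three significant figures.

56.8°

Components: vₓ = 64.60 cos 54.9° = 37.15 m/s, v_y0 = 64.60 sin 54.9° = 52.85 m/s.
Vertical motion (up positive, ground at y = 0): 1.855 t² − (52.85) t − 57.2 = 0, so t = (52.85 + √(52.85² + 2·3.71·57.2)) / 3.71 = (52.85 + 56.73) / 3.71 = 29.54 s.
At impact: v_y = v_y0 − g t = −56.73 m/s; vₓ = 37.15 m/s.
Angle below horizontal: arctan(|v_y|/vₓ) = arctan(56.73/37.15) = 56.78°.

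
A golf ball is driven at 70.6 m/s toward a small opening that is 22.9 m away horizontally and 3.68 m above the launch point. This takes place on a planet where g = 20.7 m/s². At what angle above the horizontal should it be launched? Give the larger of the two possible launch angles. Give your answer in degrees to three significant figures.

Trajectory: y = x tanθ − g x² (1 + tan²θ)/(2v₀²). With x = 22.9, y = 3.68, v₀ = 70.6, g = 20.7:
1.089 tan²θ − 22.9 tanθ + (4.769) = 0.
tanθ = [22.9 ± √(22.9² − 4 × 1.089 × (4.769))] / (2 × 1.089) = (22.9 ± 22.44) / 2.178, giving tanθ = 0.2104 or 20.82.
θ = 11.88° or 87.25°; the larger is 87.25°.

87.3°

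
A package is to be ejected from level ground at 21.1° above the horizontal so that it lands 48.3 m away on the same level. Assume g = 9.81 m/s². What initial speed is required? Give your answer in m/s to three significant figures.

26.6 m/s

From R = (v₀² / g) sin 2θ: v₀ = √(gR / sin 2θ).
v₀ = √(9.81 × 48.3 / sin 42.20°) = √(473.8 / 0.6717) = √705.39 = 26.56 m/s.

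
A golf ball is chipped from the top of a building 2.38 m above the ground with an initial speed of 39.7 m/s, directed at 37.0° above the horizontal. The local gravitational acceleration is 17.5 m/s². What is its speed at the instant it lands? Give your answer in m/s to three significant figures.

40.7 m/s

Horizontal component vₓ = 39.70 cos 37.0° = 31.71 m/s; vertical v_y0 = 39.70 sin 37.0° = 23.89 m/s.
The projectile lands when y = 2.38 + (23.89) t − ½·17.5·t² = 0. Positive root: t = (23.89 + √(23.89² + 2·17.5·2.38)) / 17.5 = (23.89 + 25.58) / 17.5 = 2.827 s.
Vertical velocity at impact: v_y = v_y0 − g t = 23.89 − 17.5 × 2.827 = −25.58 m/s.
Speed: |v| = √(vₓ² + v_y²) = √(31.71² + 25.58²) = 40.74 m/s.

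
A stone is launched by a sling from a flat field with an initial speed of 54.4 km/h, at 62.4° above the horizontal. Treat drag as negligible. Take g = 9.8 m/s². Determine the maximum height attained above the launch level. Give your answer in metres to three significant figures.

9.15 m

Convert: 54.4 km/h = 54.4/3.6 = 15.11 m/s.
Horizontal component vₓ = 15.11 cos 62.4° = 7.001 m/s; vertical v_y0 = 15.11 sin 62.4° = 13.39 m/s.
At the apex v_y = 0, so H = v_y0²/(2g) = 13.39²/19.60 = 9.150 m.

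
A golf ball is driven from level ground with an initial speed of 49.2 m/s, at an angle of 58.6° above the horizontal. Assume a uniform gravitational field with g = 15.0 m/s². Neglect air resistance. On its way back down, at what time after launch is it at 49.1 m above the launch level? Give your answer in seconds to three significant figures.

Horizontal component vₓ = 49.20 cos 58.6° = 25.63 m/s; vertical v_y0 = 49.20 sin 58.6° = 41.99 m/s.
Height y(t) = 41.99 t − 7.500 t² = 49.1 gives 7.500 t² − 41.99 t + 49.1 = 0.
Quadratic formula: t = (41.99 ± √290.55) / 15.0 = (41.99 ± 17.05) / 15.0 → t = 1.663 s or 3.936 s.
The descending-branch root is 3.936 s.

3.94 s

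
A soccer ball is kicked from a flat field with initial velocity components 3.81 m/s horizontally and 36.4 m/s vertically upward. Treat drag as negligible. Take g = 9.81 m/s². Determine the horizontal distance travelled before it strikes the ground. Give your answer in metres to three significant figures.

28.3 m

Flight time T = 2 v_y0 / g = 7.421 s.
Range: R = vₓ T = 3.810 × 7.421 = 28.27 m.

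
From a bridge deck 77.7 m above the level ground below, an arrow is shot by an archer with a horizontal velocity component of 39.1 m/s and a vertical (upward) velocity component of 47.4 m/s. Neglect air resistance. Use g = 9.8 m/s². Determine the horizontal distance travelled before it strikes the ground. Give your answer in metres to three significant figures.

The projectile lands when y = 77.7 + (47.40) t − ½·9.80·t² = 0. Positive root: t = (47.40 + √(47.40² + 2·9.80·77.7)) / 9.80 = (47.40 + 61.40) / 9.80 = 11.10 s.
Horizontal distance: R = vₓ t = 39.10 × 11.10 = 434.1 m.

434 m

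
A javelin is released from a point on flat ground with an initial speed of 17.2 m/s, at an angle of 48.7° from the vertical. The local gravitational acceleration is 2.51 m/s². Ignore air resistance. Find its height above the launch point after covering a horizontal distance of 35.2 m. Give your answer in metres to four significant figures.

21.61 m

Resolve: vₓ = 17.20 sin 48.7° = 12.92 m/s and v_y0 = 17.20 cos 48.7° = 11.35 m/s.
Time to reach x = 35.2 m: t = x/vₓ = 35.2/12.92 = 2.724 s.
Height: y = v_y0 t − ½ g t² = 11.35 × 2.724 − 1.255 × 2.724² = 30.92 − 9.313 = 21.61 m.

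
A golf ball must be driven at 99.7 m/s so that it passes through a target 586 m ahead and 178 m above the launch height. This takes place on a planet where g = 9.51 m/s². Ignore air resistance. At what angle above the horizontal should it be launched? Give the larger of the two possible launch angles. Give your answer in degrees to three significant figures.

Trajectory: y = x tanθ − g x² (1 + tan²θ)/(2v₀²). With x = 586, y = 178, v₀ = 99.7, g = 9.51:
164.3 tan²θ − 586 tanθ + (342.3) = 0.
tanθ = [586 ± √(586² − 4 × 164.3 × (342.3))] / (2 × 164.3) = (586 ± 344.2) / 328.5, giving tanθ = 0.7359 or 2.831.
θ = 36.35° or 70.55°; the larger is 70.55°.

70.5°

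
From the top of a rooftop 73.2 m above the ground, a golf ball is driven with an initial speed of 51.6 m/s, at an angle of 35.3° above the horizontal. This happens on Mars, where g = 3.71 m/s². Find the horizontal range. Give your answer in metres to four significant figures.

768.0 m

Resolve: vₓ = 51.60 cos 35.3° = 42.11 m/s and v_y0 = 51.60 sin 35.3° = 29.82 m/s.
With up positive and y = 0 at the ground: y(t) = 73.2 + (29.82) t − 1.855 t². Setting y = 0 and taking the positive root: t = [29.82 + √(29.82² + 2·3.71·73.2)] / 3.71 = (29.82 + 37.84) / 3.71 = 18.24 s.
Horizontal distance: R = vₓ t = 42.11 × 18.24 = 768.0 m.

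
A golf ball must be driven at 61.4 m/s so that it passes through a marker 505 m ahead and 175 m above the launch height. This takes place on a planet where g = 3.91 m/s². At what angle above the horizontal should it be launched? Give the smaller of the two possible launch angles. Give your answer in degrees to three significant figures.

37.2°

Trajectory: y = x tanθ − g x² (1 + tan²θ)/(2v₀²). With x = 505, y = 175, v₀ = 61.4, g = 3.91:
132.2 tan²θ − 505 tanθ + (307.2) = 0.
tanθ = [505 ± √(505² − 4 × 132.2 × (307.2))] / (2 × 132.2) = (505 ± 304.1) / 264.5, giving tanθ = 0.7595 or 3.059.
θ = 37.22° or 71.90°; the smaller is 37.22°.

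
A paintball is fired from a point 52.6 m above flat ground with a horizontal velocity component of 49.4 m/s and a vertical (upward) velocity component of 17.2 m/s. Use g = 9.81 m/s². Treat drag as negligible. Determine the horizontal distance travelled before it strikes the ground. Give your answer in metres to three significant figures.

The projectile lands when y = 52.6 + (17.20) t − ½·9.81·t² = 0. Positive root: t = (17.20 + √(17.20² + 2·9.81·52.6)) / 9.81 = (17.20 + 36.44) / 9.81 = 5.468 s.
Horizontal distance: R = vₓ t = 49.40 × 5.468 = 270.1 m.

270 m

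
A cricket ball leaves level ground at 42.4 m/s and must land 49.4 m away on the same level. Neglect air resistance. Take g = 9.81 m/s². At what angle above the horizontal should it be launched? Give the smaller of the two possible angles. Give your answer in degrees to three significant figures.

R = v₀² sin 2θ / g gives sin 2θ = gR/v₀² = 9.81·49.4/42.4² = 0.2696.
2θ = 15.64° or 180° − 15.64° = 164.4°, so θ = 7.819° or 82.18°.
The smaller angle is 7.819°.

7.82°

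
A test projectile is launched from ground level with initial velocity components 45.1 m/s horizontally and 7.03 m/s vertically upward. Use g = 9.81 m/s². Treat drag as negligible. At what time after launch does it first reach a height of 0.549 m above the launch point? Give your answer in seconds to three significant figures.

0.0829 s

Height y(t) = 7.030 t − 4.905 t² = 0.549 gives 4.905 t² − 7.030 t + 0.549 = 0.
Quadratic formula: t = (7.030 ± √38.650) / 9.81 = (7.030 ± 6.217) / 9.81 → t = 0.08289 s or 1.350 s.
The first (ascending) time is 0.08289 s.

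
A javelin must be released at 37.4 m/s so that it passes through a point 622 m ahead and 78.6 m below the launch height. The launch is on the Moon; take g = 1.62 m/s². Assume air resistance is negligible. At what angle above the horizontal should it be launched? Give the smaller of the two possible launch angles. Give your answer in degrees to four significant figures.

14.45°

Trajectory: y = x tanθ − g x² (1 + tan²θ)/(2v₀²). With x = 622, y = −78.6, v₀ = 37.4, g = 1.62:
224.0 tan²θ − 622 tanθ + (145.4) = 0.
tanθ = [622 ± √(622² − 4 × 224.0 × (145.4))] / (2 × 224.0) = (622 ± 506.5) / 448.1, giving tanθ = 0.2578 or 2.519.
θ = 14.45° or 68.34°; the smaller is 14.45°.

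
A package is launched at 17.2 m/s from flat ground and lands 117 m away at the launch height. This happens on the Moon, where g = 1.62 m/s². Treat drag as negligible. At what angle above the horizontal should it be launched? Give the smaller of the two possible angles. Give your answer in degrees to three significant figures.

R = v₀² sin 2θ / g gives sin 2θ = gR/v₀² = 1.62·117/17.2² = 0.6407.
2θ = 39.84° or 180° − 39.84° = 140.2°, so θ = 19.92° or 70.08°.
The smaller angle is 19.92°.

19.9°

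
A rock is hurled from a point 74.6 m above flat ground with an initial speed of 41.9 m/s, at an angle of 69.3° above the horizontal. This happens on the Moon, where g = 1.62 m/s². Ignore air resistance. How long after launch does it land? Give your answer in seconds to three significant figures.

vₓ = 41.90 cos 69.3° = 14.81 m/s; v_y0 = 41.90 sin 69.3° = 39.20 m/s.
With up positive and y = 0 at the ground: y(t) = 74.6 + (39.20) t − 0.8100 t². Setting y = 0 and taking the positive root: t = [39.20 + √(39.20² + 2·1.62·74.6)] / 1.62 = (39.20 + 42.17) / 1.62 = 50.22 s.

50.2 s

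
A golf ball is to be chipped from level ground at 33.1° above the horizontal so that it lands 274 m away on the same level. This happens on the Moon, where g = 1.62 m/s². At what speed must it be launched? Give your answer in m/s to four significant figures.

22.03 m/s

From R = (v₀² / g) sin 2θ: v₀ = √(gR / sin 2θ).
v₀ = √(1.62 × 274 / sin 66.20°) = √(443.9 / 0.9150) = √485.14 = 22.03 m/s.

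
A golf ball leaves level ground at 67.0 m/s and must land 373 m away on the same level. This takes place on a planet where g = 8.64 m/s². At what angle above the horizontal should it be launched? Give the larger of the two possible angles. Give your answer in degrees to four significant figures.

67.06°

Level-ground range R = v₀² sin(2θ)/g ⇒ sin(2θ) = gR/v₀² = 8.64 × 373 / 67.0² = 0.7179.
2θ = 45.88° or 180° − 45.88° = 134.1°, so θ = 22.94° or 67.06°.
The larger angle is 67.06°.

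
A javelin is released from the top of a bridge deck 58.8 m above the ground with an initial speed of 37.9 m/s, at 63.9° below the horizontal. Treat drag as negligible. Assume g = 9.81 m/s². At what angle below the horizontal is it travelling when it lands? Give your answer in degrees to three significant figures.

Resolve: vₓ = 37.90 cos 63.9° = 16.67 m/s and v_y0 = −34.04 m/s (downward).
Vertical motion (up positive, ground at y = 0): 4.905 t² − (−34.04) t − 58.8 = 0, so t = (−34.04 + √(34.04² + 2·9.81·58.8)) / 9.81 = (−34.04 + 48.08) / 9.81 = 1.432 s.
At impact: v_y = v_y0 − g t = −48.08 m/s; vₓ = 16.67 m/s.
Angle below horizontal: arctan(|v_y|/vₓ) = arctan(48.08/16.67) = 70.88°.

70.9°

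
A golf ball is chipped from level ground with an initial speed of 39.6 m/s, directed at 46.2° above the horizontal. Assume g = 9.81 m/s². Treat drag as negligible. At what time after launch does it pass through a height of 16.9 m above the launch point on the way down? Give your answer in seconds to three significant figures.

vₓ = 39.60 cos 46.2° = 27.41 m/s; v_y0 = 39.60 sin 46.2° = 28.58 m/s.
Set y = v_y0 t − ½ g t² = 16.9: 4.905 t² − 28.58 t + 16.9 = 0.
Quadratic formula: t = (28.58 ± √485.34) / 9.81 = (28.58 ± 22.03) / 9.81 → t = 0.6678 s or 5.159 s.
The descending-branch root is 5.159 s.

5.16 s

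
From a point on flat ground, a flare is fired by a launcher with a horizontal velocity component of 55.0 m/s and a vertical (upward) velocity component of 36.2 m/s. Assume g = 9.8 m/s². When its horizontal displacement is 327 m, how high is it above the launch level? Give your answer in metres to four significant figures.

42.02 m

Time to reach x = 327 m: t = x/vₓ = 327/55.00 = 5.945 s.
Height: y = v_y0 t − ½ g t² = 36.20 × 5.945 − 4.900 × 5.945² = 215.2 − 173.2 = 42.02 m.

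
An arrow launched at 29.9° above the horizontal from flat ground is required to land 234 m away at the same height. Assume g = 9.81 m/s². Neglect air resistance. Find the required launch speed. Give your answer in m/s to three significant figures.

51.5 m/s

On level ground R = v₀² sin 2θ / g ⇒ v₀ = √(gR / sin 2θ).
v₀ = √(9.81 × 234 / sin 59.80°) = √(2296 / 0.8643) = √2656.0 = 51.54 m/s.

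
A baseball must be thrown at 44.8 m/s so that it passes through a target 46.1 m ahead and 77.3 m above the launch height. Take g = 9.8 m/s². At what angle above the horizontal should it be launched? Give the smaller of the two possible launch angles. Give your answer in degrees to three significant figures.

68.1°

Trajectory: y = x tanθ − g x² (1 + tan²θ)/(2v₀²). With x = 46.1, y = 77.3, v₀ = 44.8, g = 9.80:
5.189 tan²θ − 46.1 tanθ + (82.49) = 0.
tanθ = [46.1 ± √(46.1² − 4 × 5.189 × (82.49))] / (2 × 5.189) = (46.1 ± 20.33) / 10.38, giving tanθ = 2.484 or 6.402.
θ = 68.07° or 81.12°; the smaller is 68.07°.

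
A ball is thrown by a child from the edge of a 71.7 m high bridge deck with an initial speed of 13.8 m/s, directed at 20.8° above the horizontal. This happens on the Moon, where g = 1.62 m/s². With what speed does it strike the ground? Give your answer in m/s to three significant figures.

Components: vₓ = 13.80 cos 20.8° = 12.90 m/s, v_y0 = 13.80 sin 20.8° = 4.900 m/s.
With up positive and y = 0 at the ground: y(t) = 71.7 + (4.900) t − 0.8100 t². Setting y = 0 and taking the positive root: t = [4.900 + √(4.900² + 2·1.62·71.7)] / 1.62 = (4.900 + 16.01) / 1.62 = 12.91 s.
Vertical velocity at impact: v_y = v_y0 − g t = 4.900 − 1.62 × 12.91 = −16.01 m/s.
Speed: |v| = √(vₓ² + v_y²) = √(12.90² + 16.01²) = 20.56 m/s.

20.6 m/s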